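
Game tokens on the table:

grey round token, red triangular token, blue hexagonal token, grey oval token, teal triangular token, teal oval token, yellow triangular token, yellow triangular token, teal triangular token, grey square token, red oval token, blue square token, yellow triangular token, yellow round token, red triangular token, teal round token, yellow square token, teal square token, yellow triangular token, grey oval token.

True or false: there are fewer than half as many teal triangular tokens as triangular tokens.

True

There are 2 teal triangular tokens.
There are 8 triangular tokens.
The claim requires 2 × 2 = 4 < 8, which holds.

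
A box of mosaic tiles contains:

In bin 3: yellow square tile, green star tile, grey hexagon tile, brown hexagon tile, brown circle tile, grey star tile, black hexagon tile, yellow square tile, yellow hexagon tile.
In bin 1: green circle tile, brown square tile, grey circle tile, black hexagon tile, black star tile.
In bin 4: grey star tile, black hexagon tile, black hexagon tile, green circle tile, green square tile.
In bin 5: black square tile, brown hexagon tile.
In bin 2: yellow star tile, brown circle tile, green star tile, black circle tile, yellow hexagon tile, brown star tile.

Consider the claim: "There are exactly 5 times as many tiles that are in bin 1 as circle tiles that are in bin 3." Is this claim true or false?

True

tiles in bin 1: 5.
circle tiles in bin 3: 1.
The claim requires 5 = 5 × 1 = 5, which holds.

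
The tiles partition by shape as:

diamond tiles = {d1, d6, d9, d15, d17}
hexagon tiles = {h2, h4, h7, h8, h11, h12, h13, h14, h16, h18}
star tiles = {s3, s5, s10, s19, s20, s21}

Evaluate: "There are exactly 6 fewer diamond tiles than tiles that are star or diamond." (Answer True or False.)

diamond tiles: 5.
tiles that are star or diamond: 11.
The claim requires 11 − 5 (= 6) to equal 6, which holds.

True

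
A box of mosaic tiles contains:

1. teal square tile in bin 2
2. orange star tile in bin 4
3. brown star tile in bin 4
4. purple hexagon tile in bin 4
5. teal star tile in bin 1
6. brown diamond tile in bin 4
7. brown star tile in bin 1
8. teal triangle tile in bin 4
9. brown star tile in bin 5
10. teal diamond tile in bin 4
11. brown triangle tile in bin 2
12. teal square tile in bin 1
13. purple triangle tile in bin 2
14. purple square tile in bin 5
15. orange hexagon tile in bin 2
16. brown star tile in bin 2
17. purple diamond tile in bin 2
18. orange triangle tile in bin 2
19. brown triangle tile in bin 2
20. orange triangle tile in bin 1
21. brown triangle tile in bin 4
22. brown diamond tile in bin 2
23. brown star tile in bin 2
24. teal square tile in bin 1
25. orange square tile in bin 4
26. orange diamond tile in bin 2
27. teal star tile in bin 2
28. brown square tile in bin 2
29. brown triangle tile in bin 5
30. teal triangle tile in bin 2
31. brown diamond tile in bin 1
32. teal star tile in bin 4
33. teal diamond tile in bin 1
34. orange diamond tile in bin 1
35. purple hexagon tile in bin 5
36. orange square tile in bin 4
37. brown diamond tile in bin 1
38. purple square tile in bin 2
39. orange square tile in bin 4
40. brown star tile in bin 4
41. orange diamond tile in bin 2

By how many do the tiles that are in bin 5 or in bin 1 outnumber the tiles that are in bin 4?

tiles in bin 5 or in bin 1: 13.
tiles in bin 4: 12.
13 − 12 = 1.

1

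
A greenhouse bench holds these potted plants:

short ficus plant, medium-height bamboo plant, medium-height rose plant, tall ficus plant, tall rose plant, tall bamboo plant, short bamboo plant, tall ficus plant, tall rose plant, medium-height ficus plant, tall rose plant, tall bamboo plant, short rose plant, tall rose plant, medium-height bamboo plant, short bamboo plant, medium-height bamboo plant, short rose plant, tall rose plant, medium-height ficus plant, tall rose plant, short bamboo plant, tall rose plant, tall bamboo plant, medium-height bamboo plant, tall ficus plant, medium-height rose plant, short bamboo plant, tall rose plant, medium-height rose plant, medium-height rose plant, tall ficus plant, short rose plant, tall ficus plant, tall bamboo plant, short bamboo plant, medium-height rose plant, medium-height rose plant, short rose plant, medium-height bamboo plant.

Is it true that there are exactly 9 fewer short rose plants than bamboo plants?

False

short rose plants: 4.
bamboo plants: 14.
The claim requires 14 − 4 (= 10) to equal 9, which does not hold.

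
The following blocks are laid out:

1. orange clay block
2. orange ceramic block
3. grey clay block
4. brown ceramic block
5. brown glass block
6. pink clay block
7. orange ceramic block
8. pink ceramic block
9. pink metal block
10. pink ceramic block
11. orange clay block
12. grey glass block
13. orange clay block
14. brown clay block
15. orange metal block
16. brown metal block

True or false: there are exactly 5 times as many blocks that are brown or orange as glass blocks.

|blocks that are brown or orange| = 10.
|glass blocks| = 2.
The claim requires 10 = 5 × 2 = 10, which holds.

True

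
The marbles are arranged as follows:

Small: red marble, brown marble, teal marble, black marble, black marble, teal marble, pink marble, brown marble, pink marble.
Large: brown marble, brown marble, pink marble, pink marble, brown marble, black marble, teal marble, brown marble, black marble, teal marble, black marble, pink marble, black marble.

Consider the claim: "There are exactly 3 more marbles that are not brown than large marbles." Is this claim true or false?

marbles that are not brown: 16.
large marbles: 13.
The claim requires 16 − 13 (= 3) to equal 3, which holds.

True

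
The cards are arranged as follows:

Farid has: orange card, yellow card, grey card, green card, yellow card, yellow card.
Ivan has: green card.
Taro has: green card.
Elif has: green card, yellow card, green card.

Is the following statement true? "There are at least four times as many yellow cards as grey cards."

True

There are 4 yellow cards.
There is 1 grey card.
The claim requires 4 ≥ 4 × 1 = 4, which holds.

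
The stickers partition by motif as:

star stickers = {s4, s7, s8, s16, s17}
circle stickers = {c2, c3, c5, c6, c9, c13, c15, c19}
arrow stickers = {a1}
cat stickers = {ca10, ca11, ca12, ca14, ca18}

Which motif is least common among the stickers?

Counts by motif: circle 8, star 5, cat 5, arrow 1.
The minimum is 1, held uniquely by arrow.

arrow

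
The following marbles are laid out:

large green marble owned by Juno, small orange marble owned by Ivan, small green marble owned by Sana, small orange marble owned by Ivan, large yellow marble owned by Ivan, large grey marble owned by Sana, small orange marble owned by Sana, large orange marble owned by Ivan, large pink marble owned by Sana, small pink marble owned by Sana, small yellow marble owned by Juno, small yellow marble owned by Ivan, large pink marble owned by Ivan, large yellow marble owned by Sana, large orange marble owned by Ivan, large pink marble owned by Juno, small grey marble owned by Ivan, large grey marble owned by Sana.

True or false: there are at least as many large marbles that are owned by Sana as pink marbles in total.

large marbles owned by Sana: 4.
pink marbles: 4.
The claim requires 4 ≥ 4, which holds.

True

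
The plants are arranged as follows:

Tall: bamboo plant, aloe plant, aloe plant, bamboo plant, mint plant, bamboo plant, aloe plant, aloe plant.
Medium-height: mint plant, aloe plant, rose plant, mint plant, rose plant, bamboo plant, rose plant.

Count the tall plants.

8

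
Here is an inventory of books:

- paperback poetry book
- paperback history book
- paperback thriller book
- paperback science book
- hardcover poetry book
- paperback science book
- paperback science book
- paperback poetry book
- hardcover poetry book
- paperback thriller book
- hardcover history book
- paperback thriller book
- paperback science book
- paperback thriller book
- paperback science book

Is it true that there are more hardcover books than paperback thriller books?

|hardcover books| = 3.
|paperback thriller books| = 4.
The claim requires 3 > 4, which does not hold.

False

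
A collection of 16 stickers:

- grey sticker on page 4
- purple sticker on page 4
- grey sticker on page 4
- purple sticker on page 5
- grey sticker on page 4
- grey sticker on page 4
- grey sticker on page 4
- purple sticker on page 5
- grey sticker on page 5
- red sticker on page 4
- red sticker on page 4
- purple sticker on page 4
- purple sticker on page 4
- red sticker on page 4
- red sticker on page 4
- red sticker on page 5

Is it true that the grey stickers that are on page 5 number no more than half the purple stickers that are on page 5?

grey stickers on page 5: 1.
purple stickers on page 5: 2.
The claim requires 2 × 1 = 2 ≤ 2, which holds.

True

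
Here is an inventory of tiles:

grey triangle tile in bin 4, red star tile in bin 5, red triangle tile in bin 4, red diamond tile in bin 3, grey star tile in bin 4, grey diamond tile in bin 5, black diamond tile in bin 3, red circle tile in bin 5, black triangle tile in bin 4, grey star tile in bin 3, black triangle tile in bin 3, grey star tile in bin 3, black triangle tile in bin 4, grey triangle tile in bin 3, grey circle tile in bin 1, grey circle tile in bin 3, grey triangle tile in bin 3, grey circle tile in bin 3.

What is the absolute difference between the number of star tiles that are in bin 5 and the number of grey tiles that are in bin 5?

0

star tiles in bin 5: 1. grey tiles in bin 5: 1.
|1 − 1| = 1 − 1 = 0.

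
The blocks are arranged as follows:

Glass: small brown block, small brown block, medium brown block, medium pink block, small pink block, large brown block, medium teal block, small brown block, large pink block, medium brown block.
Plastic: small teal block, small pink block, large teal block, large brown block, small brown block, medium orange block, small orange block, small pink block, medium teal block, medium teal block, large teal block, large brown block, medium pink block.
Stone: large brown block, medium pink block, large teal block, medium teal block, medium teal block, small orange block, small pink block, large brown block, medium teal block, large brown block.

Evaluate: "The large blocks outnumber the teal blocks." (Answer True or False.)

|large blocks| = 10.
|teal blocks| = 10.
The claim requires 10 > 10, which does not hold.

False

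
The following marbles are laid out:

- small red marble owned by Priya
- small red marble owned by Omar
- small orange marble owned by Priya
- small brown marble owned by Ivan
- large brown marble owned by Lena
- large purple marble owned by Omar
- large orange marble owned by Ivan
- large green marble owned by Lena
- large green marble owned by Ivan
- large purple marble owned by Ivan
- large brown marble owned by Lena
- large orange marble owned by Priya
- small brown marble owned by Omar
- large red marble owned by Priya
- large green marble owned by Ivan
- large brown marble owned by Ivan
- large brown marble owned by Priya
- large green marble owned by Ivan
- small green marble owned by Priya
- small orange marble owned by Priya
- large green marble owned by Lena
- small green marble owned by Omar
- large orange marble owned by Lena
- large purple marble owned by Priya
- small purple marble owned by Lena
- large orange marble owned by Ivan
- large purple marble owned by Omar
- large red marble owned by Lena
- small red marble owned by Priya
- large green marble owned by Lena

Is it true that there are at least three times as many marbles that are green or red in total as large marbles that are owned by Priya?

|marbles that are green or red| = 13.
|large marbles owned by Priya| = 4.
The claim requires 13 ≥ 3 × 4 = 12, which holds.

True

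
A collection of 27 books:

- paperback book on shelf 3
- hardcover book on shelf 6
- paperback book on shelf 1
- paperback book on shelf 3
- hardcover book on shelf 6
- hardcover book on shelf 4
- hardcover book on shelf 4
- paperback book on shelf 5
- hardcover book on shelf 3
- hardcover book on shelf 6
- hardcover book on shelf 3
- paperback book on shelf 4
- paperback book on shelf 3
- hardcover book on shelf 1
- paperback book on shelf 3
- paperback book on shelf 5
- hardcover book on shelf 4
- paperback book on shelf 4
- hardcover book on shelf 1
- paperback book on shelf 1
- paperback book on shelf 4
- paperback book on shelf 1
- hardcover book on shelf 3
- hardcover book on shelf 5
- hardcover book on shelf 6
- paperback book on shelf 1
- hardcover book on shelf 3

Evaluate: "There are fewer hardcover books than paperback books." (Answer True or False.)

False

|hardcover books| = 14.
|paperback books| = 13.
The claim requires 14 < 13, which does not hold.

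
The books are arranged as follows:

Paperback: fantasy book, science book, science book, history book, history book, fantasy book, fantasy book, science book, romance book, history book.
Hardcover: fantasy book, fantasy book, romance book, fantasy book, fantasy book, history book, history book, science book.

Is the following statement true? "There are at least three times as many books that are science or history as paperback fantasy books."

There are 9 books that are science or history.
There are 3 paperback fantasy books.
The claim requires 9 ≥ 3 × 3 = 9, which holds.

True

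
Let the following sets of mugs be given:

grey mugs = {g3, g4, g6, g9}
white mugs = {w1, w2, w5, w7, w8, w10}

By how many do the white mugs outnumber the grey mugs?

white mugs: 6.
grey mugs: 4.
6 − 4 = 2.

2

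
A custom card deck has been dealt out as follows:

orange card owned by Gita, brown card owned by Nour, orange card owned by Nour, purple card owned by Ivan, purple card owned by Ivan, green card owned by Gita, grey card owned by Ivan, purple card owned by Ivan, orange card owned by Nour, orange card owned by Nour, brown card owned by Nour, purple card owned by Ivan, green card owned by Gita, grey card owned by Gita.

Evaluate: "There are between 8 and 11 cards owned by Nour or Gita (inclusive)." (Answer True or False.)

True

Count of cards owned by Nour or Gita: 9.
The claim requires 8 ≤ 9 ≤ 11, which holds.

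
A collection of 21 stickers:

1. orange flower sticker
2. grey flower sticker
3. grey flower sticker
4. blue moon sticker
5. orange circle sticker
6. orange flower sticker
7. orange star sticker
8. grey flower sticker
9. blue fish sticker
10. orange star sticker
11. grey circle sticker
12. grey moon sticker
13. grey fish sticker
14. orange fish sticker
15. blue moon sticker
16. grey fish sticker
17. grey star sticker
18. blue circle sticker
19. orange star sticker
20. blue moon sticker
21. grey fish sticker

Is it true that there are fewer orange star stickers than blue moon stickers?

False

|orange star stickers| = 3.
|blue moon stickers| = 3.
The claim requires 3 < 3, which does not hold.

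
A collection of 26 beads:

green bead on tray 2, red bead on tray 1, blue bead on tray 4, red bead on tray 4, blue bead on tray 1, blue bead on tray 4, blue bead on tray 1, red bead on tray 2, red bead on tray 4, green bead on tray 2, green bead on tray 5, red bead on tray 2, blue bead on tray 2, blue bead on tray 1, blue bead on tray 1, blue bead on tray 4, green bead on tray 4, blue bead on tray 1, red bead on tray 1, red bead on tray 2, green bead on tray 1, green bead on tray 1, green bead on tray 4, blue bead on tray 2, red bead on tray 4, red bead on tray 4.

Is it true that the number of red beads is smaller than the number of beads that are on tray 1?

False

red beads: 9.
beads on tray 1: 9.
The claim requires 9 < 9, which does not hold.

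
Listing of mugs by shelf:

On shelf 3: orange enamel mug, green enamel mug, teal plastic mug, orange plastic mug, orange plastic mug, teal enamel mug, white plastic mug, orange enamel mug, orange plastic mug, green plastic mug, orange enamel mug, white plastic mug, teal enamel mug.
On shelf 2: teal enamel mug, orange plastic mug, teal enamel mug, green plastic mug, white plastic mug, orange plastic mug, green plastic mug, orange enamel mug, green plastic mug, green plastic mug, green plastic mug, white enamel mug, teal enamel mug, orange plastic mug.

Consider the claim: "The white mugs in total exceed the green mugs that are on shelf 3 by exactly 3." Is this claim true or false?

There are 4 white mugs.
There are 2 green mugs on shelf 3.
The claim requires 4 − 2 (= 2) to equal 3, which does not hold.

False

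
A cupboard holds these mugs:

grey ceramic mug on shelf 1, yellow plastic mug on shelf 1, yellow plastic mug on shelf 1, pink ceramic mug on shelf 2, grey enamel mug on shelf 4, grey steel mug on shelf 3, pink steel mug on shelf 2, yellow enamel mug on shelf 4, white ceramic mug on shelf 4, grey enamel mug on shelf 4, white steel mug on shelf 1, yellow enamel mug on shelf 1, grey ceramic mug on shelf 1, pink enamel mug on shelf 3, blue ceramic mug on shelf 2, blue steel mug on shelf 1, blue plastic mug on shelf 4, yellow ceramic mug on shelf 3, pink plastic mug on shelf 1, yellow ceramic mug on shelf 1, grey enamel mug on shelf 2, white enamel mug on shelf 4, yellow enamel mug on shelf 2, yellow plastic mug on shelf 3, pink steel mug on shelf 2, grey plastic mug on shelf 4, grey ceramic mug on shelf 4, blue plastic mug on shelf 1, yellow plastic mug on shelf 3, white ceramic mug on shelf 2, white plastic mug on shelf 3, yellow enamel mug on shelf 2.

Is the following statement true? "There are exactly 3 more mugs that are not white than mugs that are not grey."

True

mugs that are not white: 27.
mugs that are not grey: 24.
The claim requires 27 − 24 (= 3) to equal 3, which holds.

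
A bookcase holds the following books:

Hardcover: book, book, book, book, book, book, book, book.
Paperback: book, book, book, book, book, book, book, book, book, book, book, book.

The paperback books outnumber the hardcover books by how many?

paperback books: 12.
hardcover books: 8.
12 − 8 = 4.

4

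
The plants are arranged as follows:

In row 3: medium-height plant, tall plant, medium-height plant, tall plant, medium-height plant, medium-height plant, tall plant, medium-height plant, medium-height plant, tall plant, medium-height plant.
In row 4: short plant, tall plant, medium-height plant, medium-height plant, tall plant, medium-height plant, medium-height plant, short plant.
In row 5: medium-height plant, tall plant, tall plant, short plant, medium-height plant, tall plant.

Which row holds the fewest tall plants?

Counts by row (restricted to tall plants): row 3→4, row 5→3, row 4→2.
The minimum is 2, held uniquely by row 4.

row 4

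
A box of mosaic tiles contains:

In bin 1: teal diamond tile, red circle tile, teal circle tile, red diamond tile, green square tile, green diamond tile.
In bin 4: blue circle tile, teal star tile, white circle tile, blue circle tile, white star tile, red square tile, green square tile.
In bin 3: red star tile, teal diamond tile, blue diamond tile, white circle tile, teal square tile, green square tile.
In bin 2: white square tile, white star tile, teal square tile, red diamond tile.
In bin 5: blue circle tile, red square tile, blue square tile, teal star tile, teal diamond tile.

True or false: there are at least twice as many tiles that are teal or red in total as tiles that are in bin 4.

True

There are 14 tiles that are teal or red.
There are 7 tiles in bin 4.
The claim requires 14 ≥ 2 × 7 = 14, which holds.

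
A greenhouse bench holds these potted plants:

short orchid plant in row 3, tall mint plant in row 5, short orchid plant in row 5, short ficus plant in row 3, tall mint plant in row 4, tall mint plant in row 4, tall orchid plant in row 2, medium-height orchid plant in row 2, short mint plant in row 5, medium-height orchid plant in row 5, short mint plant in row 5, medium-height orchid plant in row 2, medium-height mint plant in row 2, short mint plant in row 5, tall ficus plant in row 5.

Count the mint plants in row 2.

1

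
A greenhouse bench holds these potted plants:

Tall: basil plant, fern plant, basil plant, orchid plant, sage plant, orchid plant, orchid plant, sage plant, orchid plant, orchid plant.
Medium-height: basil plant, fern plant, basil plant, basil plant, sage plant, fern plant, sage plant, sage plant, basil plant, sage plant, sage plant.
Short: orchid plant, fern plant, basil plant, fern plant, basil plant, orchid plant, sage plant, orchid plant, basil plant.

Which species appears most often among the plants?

Counts by species: basil 9, sage 8, orchid 8, fern 5.
The maximum is 9, held uniquely by basil.

basil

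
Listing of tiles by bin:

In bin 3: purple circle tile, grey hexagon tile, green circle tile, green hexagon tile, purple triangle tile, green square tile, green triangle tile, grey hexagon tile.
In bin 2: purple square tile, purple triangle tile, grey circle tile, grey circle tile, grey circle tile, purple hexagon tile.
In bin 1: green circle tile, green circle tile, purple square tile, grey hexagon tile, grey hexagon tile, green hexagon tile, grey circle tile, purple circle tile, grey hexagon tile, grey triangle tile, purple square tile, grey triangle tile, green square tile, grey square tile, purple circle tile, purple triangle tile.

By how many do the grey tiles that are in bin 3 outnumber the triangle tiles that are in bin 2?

grey tiles in bin 3: 2.
triangle tiles in bin 2: 1.
2 − 1 = 1.

1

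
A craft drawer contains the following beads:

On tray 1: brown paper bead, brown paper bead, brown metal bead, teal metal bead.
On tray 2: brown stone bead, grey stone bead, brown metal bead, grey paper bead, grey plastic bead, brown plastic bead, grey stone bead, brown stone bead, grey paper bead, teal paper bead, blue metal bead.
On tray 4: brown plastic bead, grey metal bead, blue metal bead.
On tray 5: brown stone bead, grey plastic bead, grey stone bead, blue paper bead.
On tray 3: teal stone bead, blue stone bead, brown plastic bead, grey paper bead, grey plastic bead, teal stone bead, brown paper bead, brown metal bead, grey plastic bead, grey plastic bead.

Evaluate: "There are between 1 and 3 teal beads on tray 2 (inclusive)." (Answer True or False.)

True

There is 1 teal bead on tray 2.
The claim requires 1 ≤ 1 ≤ 3, which holds.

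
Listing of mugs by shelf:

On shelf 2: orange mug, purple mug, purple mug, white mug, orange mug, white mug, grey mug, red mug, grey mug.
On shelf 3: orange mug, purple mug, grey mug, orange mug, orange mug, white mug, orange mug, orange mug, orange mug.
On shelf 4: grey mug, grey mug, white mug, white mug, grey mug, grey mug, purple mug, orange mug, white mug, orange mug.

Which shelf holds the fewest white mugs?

shelf 3

Counts by shelf (restricted to white mugs): shelf 4→3, shelf 2→2, shelf 3→1.
The minimum is 1, held uniquely by shelf 3.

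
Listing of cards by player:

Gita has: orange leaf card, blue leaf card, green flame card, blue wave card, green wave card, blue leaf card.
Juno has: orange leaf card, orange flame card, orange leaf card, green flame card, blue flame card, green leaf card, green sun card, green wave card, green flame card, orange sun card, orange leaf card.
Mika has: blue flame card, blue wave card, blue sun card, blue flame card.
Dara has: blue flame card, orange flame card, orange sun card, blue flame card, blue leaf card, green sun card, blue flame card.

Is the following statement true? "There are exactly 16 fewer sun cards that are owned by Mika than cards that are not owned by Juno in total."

True

Count of sun cards owned by Mika: 1.
Count of cards that are not owned by Juno: 17.
The claim requires 17 − 1 (= 16) to equal 16, which holds.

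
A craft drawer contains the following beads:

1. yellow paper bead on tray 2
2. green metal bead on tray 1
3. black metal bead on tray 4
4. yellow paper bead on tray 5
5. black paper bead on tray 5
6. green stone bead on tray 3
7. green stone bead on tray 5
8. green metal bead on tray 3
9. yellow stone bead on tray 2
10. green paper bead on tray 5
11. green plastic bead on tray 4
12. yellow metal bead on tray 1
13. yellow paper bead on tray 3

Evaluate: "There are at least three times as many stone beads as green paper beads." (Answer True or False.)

|stone beads| = 3.
|green paper beads| = 1.
The claim requires 3 ≥ 3 × 1 = 3, which holds.

True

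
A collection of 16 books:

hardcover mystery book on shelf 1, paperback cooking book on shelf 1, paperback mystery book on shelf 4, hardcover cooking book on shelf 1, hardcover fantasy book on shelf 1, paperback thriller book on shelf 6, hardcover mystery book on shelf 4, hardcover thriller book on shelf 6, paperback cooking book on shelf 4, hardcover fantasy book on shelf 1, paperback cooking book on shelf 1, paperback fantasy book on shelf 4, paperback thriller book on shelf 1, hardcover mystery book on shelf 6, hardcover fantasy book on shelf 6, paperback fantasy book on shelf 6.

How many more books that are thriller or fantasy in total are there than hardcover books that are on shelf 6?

books that are thriller or fantasy: 8.
hardcover books on shelf 6: 3.
8 − 3 = 5.

5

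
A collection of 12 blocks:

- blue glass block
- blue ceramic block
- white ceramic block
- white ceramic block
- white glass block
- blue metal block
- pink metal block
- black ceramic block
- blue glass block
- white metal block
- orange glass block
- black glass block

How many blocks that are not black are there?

10

Total blocks: 12; with the excluded value: 2; remaining 12 − 2 = 10.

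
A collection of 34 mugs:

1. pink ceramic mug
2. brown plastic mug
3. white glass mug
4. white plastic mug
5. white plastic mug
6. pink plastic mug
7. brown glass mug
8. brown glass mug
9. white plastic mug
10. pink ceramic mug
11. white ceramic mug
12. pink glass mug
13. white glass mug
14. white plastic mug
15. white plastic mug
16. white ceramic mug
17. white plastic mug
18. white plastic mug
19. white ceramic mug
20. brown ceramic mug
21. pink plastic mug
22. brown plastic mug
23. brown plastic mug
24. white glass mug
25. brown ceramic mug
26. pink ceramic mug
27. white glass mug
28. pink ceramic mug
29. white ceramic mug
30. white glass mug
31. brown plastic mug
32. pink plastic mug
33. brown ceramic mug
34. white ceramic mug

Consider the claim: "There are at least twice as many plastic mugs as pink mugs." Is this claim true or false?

There are 14 plastic mugs.
There are 8 pink mugs.
The claim requires 14 ≥ 2 × 8 = 16, which does not hold.

False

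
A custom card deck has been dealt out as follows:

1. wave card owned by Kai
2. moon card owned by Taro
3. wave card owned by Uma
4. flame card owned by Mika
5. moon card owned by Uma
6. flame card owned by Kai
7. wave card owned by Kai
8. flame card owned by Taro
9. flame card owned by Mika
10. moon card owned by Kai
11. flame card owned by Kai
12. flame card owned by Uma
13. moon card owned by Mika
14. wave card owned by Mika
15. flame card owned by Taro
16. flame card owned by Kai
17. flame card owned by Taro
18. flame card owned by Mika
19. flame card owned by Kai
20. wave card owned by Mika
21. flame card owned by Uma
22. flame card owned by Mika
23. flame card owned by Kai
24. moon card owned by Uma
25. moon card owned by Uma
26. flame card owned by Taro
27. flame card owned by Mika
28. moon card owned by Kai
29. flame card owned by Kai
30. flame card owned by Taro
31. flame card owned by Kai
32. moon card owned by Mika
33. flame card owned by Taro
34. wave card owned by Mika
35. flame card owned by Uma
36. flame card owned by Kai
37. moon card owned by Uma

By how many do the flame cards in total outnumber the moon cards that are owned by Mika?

flame cards: 22.
moon cards owned by Mika: 2.
22 − 2 = 20.

20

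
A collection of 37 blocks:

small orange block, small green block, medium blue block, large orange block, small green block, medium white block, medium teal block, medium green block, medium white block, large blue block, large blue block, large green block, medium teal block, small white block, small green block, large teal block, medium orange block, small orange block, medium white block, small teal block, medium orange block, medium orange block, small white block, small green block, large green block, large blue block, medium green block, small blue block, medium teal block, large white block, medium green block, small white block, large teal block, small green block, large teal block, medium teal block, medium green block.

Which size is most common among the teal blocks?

Counts by size (restricted to teal blocks): medium 4, large 3, small 1.
The maximum is 4, held uniquely by medium.

medium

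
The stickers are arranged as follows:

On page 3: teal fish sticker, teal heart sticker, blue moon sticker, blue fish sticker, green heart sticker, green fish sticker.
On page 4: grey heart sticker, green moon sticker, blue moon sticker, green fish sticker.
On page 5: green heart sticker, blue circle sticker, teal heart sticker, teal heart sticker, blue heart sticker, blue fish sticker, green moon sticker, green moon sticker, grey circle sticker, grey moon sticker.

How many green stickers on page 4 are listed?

2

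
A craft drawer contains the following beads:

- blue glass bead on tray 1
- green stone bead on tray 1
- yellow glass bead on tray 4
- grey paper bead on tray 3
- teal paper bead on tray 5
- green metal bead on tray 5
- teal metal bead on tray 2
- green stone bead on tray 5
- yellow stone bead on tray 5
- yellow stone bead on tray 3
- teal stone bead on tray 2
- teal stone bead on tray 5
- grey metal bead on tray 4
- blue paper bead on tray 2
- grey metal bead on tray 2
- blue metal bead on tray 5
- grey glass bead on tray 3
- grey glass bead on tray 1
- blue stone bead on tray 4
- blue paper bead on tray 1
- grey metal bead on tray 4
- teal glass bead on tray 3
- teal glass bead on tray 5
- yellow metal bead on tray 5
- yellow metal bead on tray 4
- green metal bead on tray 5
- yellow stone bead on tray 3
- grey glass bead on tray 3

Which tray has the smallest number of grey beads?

Counts by tray (restricted to grey beads): tray 3→3, tray 4→2, tray 1→1, tray 2→1, tray 5→0.
The minimum is 0, held uniquely by tray 5.

tray 5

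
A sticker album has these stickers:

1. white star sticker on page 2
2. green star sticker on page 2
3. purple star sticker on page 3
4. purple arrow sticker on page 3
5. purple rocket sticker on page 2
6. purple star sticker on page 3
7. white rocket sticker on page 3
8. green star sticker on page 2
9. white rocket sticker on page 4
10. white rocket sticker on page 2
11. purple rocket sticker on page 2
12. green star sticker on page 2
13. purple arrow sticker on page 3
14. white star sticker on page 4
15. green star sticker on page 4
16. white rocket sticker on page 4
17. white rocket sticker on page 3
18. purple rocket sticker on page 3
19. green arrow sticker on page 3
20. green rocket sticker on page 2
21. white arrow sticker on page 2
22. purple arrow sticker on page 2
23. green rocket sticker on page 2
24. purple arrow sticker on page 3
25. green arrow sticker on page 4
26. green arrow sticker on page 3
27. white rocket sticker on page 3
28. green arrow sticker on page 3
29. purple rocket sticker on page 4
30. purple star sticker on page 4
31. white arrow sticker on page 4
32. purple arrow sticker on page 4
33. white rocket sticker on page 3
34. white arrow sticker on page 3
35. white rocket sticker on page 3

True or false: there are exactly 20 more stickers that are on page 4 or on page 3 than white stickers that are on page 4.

True

stickers on page 4 or on page 3: 24.
white stickers on page 4: 4.
The claim requires 24 − 4 (= 20) to equal 20, which holds.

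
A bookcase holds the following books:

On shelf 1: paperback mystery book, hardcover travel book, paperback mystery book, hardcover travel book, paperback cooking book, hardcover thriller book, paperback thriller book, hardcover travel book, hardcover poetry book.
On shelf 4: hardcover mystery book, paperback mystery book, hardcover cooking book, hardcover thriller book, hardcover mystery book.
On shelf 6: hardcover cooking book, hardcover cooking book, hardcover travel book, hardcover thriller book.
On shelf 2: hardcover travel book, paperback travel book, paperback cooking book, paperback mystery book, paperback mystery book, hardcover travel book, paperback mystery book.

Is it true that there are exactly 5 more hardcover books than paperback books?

True

There are 15 hardcover books.
There are 10 paperback books.
The claim requires 15 − 10 (= 5) to equal 5, which holds.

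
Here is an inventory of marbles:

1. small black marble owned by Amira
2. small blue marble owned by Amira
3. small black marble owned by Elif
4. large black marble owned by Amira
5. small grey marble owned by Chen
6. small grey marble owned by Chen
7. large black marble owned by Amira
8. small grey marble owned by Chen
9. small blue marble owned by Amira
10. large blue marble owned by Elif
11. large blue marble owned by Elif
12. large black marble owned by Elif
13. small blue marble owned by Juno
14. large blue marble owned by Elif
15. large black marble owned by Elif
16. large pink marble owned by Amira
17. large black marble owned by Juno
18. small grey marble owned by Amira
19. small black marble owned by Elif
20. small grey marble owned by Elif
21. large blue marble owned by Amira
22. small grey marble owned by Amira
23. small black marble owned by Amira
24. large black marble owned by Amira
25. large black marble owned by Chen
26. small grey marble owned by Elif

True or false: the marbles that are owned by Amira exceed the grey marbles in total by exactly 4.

True

Count of marbles owned by Amira: 11.
There are 7 grey marbles.
The claim requires 11 − 7 (= 4) to equal 4, which holds.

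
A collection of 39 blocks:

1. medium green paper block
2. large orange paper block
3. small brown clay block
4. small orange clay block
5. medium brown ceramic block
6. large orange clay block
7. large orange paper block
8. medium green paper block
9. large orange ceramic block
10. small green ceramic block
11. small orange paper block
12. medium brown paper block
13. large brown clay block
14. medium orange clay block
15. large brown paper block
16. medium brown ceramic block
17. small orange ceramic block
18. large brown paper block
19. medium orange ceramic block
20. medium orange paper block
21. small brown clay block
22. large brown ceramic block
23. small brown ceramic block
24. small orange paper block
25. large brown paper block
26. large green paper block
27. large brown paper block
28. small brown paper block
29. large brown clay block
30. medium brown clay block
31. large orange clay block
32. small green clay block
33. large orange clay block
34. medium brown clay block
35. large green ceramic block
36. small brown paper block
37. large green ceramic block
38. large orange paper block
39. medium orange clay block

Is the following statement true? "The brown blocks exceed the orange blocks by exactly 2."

True

There are 17 brown blocks.
There are 15 orange blocks.
The claim requires 17 − 15 (= 2) to equal 2, which holds.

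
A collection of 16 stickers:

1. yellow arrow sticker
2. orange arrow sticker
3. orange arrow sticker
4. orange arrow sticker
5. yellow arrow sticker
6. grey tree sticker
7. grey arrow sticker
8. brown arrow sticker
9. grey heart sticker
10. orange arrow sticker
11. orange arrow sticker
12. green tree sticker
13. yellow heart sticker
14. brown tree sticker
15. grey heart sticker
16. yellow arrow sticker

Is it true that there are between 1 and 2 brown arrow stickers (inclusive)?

True

brown arrow stickers: 1.
The claim requires 1 ≤ 1 ≤ 2, which holds.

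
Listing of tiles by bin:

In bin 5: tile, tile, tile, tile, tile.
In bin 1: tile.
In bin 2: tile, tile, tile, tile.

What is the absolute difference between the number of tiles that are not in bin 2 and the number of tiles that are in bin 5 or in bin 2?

3

tiles that are not in bin 2: 6. tiles in bin 5 or in bin 2: 9.
|6 − 9| = 9 − 6 = 3.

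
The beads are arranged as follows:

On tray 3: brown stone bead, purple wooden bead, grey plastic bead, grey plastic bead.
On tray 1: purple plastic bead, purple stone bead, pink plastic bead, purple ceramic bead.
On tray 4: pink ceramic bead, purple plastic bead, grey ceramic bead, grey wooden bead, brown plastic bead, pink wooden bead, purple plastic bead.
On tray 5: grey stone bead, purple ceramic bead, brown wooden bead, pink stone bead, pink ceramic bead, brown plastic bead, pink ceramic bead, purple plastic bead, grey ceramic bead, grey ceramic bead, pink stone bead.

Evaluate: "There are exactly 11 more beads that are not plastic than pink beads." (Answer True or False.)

False

beads that are not plastic: 17.
pink beads: 7.
The claim requires 17 − 7 (= 10) to equal 11, which does not hold.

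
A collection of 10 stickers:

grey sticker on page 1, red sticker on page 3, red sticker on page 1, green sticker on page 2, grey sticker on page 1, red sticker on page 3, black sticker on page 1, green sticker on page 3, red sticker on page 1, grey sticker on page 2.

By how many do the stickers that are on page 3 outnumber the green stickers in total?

stickers on page 3: 3.
green stickers: 2.
3 − 2 = 1.

1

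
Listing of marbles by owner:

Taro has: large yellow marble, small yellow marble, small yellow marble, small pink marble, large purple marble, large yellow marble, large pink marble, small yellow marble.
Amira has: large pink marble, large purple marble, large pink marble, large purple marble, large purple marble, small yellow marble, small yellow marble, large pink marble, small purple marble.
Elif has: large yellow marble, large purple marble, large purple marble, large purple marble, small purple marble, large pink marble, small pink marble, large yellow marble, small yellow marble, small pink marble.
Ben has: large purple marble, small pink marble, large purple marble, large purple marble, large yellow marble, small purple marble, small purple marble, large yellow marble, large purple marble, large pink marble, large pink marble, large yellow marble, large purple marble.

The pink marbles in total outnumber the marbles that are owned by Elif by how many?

pink marbles: 11.
marbles owned by Elif: 10.
11 − 10 = 1.

1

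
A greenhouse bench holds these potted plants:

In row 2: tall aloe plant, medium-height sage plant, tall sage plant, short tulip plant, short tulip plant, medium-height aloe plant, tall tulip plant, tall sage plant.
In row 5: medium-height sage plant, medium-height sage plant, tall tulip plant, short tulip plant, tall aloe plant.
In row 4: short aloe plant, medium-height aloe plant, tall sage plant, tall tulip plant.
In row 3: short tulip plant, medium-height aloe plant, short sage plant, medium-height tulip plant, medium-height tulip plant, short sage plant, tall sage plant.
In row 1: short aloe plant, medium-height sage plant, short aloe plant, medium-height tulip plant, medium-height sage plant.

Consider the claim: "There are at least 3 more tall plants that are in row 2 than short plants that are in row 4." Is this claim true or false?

True

|tall plants in row 2| = 4.
|short plants in row 4| = 1.
The claim requires 4 − 1 = 3 ≥ 3, which holds.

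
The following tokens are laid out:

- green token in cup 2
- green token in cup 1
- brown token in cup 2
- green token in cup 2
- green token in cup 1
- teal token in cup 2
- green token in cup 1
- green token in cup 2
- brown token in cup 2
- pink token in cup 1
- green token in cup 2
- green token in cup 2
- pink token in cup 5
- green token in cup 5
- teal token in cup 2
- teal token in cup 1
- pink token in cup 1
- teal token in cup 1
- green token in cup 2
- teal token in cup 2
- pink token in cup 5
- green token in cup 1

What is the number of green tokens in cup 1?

4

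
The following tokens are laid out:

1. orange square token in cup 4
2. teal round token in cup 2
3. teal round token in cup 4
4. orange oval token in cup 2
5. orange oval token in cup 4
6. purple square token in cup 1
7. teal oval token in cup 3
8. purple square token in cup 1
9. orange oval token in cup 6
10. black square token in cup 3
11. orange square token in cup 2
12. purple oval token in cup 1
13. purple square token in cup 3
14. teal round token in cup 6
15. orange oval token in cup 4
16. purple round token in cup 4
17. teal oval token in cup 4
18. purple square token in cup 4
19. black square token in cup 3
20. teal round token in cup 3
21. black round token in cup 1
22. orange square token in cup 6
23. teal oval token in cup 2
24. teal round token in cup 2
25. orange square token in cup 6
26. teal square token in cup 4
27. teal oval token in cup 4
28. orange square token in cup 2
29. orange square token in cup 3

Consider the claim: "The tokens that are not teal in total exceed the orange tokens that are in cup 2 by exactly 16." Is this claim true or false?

tokens that are not teal: 19.
orange tokens in cup 2: 3.
The claim requires 19 − 3 (= 16) to equal 16, which holds.

True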